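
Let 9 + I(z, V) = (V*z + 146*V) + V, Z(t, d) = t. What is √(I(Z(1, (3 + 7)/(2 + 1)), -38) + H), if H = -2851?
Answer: 2*I*√2121 ≈ 92.109*I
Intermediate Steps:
I(z, V) = -9 + 147*V + V*z (I(z, V) = -9 + ((V*z + 146*V) + V) = -9 + ((146*V + V*z) + V) = -9 + (147*V + V*z) = -9 + 147*V + V*z)
√(I(Z(1, (3 + 7)/(2 + 1)), -38) + H) = √((-9 + 147*(-38) - 38*1) - 2851) = √((-9 - 5586 - 38) - 2851) = √(-5633 - 2851) = √(-8484) = 2*I*√2121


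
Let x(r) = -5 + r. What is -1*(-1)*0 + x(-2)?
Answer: -7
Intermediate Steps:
-1*(-1)*0 + x(-2) = -1*(-1)*0 + (-5 - 2) = 1*0 - 7 = 0 - 7 = -7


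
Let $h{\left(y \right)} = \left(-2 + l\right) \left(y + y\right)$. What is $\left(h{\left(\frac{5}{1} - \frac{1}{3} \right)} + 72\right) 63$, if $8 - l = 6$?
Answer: $4536$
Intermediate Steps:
$l = 2$ ($l = 8 - 6 = 2$)
$h{\left(y \right)} = 0$ ($h{\left(y \right)} = \left(-2 + 2\right) \left(y + y\right) = 0 \cdot 2 y = 0$)
$\left(h{\left(\frac{5}{1} - \frac{1}{3} \right)} + 72\right) 63 = \left(0 + 72\right) 63 = 72 \cdot 63 = 4536$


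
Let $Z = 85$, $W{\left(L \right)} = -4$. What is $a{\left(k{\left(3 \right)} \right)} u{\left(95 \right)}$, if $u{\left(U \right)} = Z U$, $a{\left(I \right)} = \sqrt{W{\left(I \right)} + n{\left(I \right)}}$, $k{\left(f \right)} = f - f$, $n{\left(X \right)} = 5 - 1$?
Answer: $0$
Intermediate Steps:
$n{\left(X \right)} = 4$ ($n{\left(X \right)} = 5 - 1 = 4$)
$k{\left(f \right)} = 0$
$a{\left(I \right)} = 0$ ($a{\left(I \right)} = \sqrt{-4 + 4} = \sqrt{0} = 0$)
$u{\left(U \right)} = 85 U$
$a{\left(k{\left(3 \right)} \right)} u{\left(95 \right)} = 0 \cdot 85 \cdot 95 = 0 \cdot 8075 = 0$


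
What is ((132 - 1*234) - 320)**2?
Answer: 178084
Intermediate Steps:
((132 - 1*234) - 320)**2 = ((132 - 234) - 320)**2 = (-102 - 320)**2 = (-422)**2 = 178084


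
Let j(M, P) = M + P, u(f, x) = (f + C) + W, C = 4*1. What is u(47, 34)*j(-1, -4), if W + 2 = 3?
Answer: -260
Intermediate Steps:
C = 4
W = 1 (W = -2 + 3 = 1)
u(f, x) = 5 + f (u(f, x) = (f + 4) + 1 = (4 + f) + 1 = 5 + f)
u(47, 34)*j(-1, -4) = (5 + 47)*(-1 - 4) = 52*(-5) = -260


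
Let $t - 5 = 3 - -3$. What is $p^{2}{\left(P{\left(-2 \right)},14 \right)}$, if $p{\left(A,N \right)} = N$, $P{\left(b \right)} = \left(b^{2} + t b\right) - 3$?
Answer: $196$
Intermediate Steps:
$t = 11$ ($t = 5 + \left(3 - -3\right) = 5 + \left(3 + 3\right) = 5 + 6 = 11$)
$P{\left(b \right)} = -3 + b^{2} + 11 b$ ($P{\left(b \right)} = \left(b^{2} + 11 b\right) - 3 = -3 + b^{2} + 11 b$)
$p^{2}{\left(P{\left(-2 \right)},14 \right)} = 14^{2} = 196$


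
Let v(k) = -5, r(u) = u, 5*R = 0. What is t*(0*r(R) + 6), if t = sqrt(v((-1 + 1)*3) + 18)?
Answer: 6*sqrt(13) ≈ 21.633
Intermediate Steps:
R = 0 (R = (1/5)*0 = 0)
t = sqrt(13) (t = sqrt(-5 + 18) = sqrt(13) ≈ 3.6056)
t*(0*r(R) + 6) = sqrt(13)*(0*0 + 6) = sqrt(13)*(0 + 6) = sqrt(13)*6 = 6*sqrt(13)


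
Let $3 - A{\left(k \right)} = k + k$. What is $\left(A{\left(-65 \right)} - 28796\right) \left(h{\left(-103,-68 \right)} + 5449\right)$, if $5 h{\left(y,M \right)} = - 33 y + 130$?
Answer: $- \frac{882075162}{5} \approx -1.7641 \cdot 10^{8}$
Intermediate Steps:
$A{\left(k \right)} = 3 - 2 k$ ($A{\left(k \right)} = 3 - \left(k + k\right) = 3 - 2 k$)
$h{\left(y,M \right)} = 26 - \frac{33 y}{5}$ ($h{\left(y,M \right)} = \frac{- 33 y + 130}{5} = \frac{130 - 33 y}{5} = 26 - \frac{33 y}{5}$)
$\left(A{\left(-65 \right)} - 28796\right) \left(h{\left(-103,-68 \right)} + 5449\right) = \left(\left(3 - -130\right) - 28796\right) \left(\left(26 - - \frac{3399}{5}\right) + 5449\right) = \left(\left(3 + 130\right) - 28796\right) \left(\left(26 + \frac{3399}{5}\right) + 5449\right) = \left(133 - 28796\right) \left(\frac{3529}{5} + 5449\right) = \left(-28663\right) \frac{30774}{5} = - \frac{882075162}{5}$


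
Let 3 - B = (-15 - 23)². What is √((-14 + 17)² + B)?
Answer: 2*I*√358 ≈ 37.842*I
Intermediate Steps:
B = -1441 (B = 3 - (-15 - 23)² = 3 - 1*(-38)² = 3 - 1*1444 = 3 - 1444 = -1441)
√((-14 + 17)² + B) = √((-14 + 17)² - 1441) = √(3² - 1441) = √(9 - 1441) = √(-1432) = 2*I*√358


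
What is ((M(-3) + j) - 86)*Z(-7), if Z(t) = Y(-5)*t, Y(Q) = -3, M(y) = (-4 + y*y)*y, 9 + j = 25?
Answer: -1785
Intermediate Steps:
j = 16 (j = -9 + 25 = 16)
M(y) = y*(-4 + y²) (M(y) = (-4 + y²)*y = y*(-4 + y²))
Z(t) = -3*t
((M(-3) + j) - 86)*Z(-7) = ((-3*(-4 + (-3)²) + 16) - 86)*(-3*(-7)) = ((-3*(-4 + 9) + 16) - 86)*21 = ((-3*5 + 16) - 86)*21 = ((-15 + 16) - 86)*21 = (1 - 86)*21 = -85*21 = -1785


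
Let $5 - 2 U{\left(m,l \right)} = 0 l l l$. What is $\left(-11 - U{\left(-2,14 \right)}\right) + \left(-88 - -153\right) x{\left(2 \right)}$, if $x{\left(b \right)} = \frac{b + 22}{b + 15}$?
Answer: $\frac{2661}{34} \approx 78.265$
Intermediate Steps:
$x{\left(b \right)} = \frac{22 + b}{15 + b}$
$U{\left(m,l \right)} = \frac{5}{2}$ ($U{\left(m,l \right)} = \frac{5}{2} - \frac{0 l l l}{2} = \frac{5}{2} - \frac{0 l^{2} l}{2} = \frac{5}{2} - \frac{0 l}{2} = \frac{5}{2} - 0 = \frac{5}{2} + 0 = \frac{5}{2}$)
$\left(-11 - U{\left(-2,14 \right)}\right) + \left(-88 - -153\right) x{\left(2 \right)} = \left(-11 - \frac{5}{2}\right) + \left(-88 - -153\right) \frac{22 + 2}{15 + 2} = \left(-11 - \frac{5}{2}\right) + \left(-88 + 153\right) \frac{1}{17} \cdot 24 = - \frac{27}{2} + 65 \cdot \frac{1}{17} \cdot 24 = - \frac{27}{2} + 65 \cdot \frac{24}{17} = - \frac{27}{2} + \frac{1560}{17} = \frac{2661}{34}$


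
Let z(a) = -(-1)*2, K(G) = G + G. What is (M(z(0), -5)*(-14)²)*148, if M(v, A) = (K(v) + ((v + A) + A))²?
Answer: 464128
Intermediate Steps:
K(G) = 2*G
z(a) = 2 (z(a) = -1*(-2) = 2)
M(v, A) = (2*A + 3*v)² (M(v, A) = (2*v + ((v + A) + A))² = (2*v + ((A + v) + A))² = (2*v + (v + 2*A))² = (2*A + 3*v)²)
(M(z(0), -5)*(-14)²)*148 = ((2*(-5) + 3*2)²*(-14)²)*148 = ((-10 + 6)²*196)*148 = ((-4)²*196)*148 = (16*196)*148 = 3136*148 = 464128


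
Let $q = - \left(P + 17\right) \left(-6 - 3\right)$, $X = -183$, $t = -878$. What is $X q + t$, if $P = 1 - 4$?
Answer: $-23936$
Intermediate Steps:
$P = -3$
$q = 126$ ($q = - \left(-3 + 17\right) \left(-6 - 3\right) = - 14 \left(-6 - 3\right) = - 14 \left(-9\right) = \left(-1\right) \left(-126\right) = 126$)
$X q + t = \left(-183\right) 126 - 878 = -23058 - 878 = -23936$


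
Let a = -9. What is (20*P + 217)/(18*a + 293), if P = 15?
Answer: 517/131 ≈ 3.9466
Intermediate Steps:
(20*P + 217)/(18*a + 293) = (20*15 + 217)/(18*(-9) + 293) = (300 + 217)/(-162 + 293) = 517/131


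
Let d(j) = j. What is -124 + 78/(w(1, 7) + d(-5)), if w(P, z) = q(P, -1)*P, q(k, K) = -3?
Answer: -535/4 ≈ -133.75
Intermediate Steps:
w(P, z) = -3*P
-124 + 78/(w(1, 7) + d(-5)) = -124 + 78/(-3*1 - 5) = -124 + 78/(-3 - 5) = -124 + 78/(-8) = -124 - 1/8*78 = -124 - 39/4 = -535/4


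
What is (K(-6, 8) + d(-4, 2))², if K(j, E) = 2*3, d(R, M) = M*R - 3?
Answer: 25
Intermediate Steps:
d(R, M) = -3 + M*R
K(j, E) = 6
(K(-6, 8) + d(-4, 2))² = (6 + (-3 + 2*(-4)))² = (6 + (-3 - 8))² = (6 - 11)² = (-5)² = 25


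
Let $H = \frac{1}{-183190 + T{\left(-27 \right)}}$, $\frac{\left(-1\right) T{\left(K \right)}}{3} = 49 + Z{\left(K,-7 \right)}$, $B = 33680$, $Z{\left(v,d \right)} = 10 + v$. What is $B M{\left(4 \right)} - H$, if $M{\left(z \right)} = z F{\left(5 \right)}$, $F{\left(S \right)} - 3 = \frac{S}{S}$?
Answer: $\frac{98769159681}{183286} \approx 5.3888 \cdot 10^{5}$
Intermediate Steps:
$F{\left(S \right)} = 4$ ($F{\left(S \right)} = 3 + \frac{S}{S} = 3 + 1 = 4$)
$M{\left(z \right)} = 4 z$ ($M{\left(z \right)} = z 4 = 4 z$)
$T{\left(K \right)} = -177 - 3 K$ ($T{\left(K \right)} = - 3 \left(49 + \left(10 + K\right)\right) = - 3 \left(59 + K\right) = -177 - 3 K$)
$H = - \frac{1}{183286}$ ($H = \frac{1}{-183190 - 96} = \frac{1}{-183286} = - \frac{1}{183286} \approx -5.456 \cdot 10^{-6}$)
$B M{\left(4 \right)} - H = 33680 \cdot 4 \cdot 4 - - \frac{1}{183286} = 33680 \cdot 16 + \frac{1}{183286} = 538880 + \frac{1}{183286} = \frac{98769159681}{183286}$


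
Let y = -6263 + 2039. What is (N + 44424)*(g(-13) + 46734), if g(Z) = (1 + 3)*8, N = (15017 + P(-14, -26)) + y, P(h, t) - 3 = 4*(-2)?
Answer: 2582044392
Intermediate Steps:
P(h, t) = -5 (P(h, t) = 3 + 4*(-2) = 3 - 8 = -5)
y = -4224
N = 10788 (N = (15017 - 5) - 4224 = 15012 - 4224 = 10788)
g(Z) = 32 (g(Z) = 4*8 = 32)
(N + 44424)*(g(-13) + 46734) = (10788 + 44424)*(32 + 46734) = 55212*46766 = 2582044392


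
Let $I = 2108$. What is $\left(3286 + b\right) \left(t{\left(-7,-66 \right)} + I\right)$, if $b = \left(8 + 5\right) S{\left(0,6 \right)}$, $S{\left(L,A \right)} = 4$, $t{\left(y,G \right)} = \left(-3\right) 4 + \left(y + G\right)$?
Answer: $6752774$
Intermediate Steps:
$t{\left(y,G \right)} = -12 + G + y$ ($t{\left(y,G \right)} = -12 + \left(G + y\right) = -12 + G + y$)
$b = 52$ ($b = \left(8 + 5\right) 4 = 13 \cdot 4 = 52$)
$\left(3286 + b\right) \left(t{\left(-7,-66 \right)} + I\right) = \left(3286 + 52\right) \left(\left(-12 - 66 - 7\right) + 2108\right) = 3338 \left(-85 + 2108\right) = 3338 \cdot 2023 = 6752774$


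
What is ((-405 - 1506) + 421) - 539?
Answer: -2029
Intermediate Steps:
((-405 - 1506) + 421) - 539 = (-1911 + 421) - 539 = -1490 - 539 = -2029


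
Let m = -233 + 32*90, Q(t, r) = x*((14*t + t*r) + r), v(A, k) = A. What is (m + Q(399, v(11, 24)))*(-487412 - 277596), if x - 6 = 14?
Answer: -154812373936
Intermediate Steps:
x = 20 (x = 6 + 14 = 20)
Q(t, r) = 20*r + 280*t + 20*r*t (Q(t, r) = 20*((14*t + t*r) + r) = 20*((14*t + r*t) + r) = 20*(r + 14*t + r*t) = 20*r + 280*t + 20*r*t)
m = 2647 (m = -233 + 2880 = 2647)
(m + Q(399, v(11, 24)))*(-487412 - 277596) = (2647 + (20*11 + 280*399 + 20*11*399))*(-487412 - 277596) = (2647 + (220 + 111720 + 87780))*(-765008) = (2647 + 199720)*(-765008) = 202367*(-765008) = -154812373936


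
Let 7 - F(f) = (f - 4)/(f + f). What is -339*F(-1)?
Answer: -3051/2 ≈ -1525.5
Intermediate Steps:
F(f) = 7 - (-4 + f)/(2*f) (F(f) = 7 - (f - 4)/(f + f) = 7 - (-4 + f)/(2*f))
-339*F(-1) = -339*(13/2 + 2/(-1)) = -339*(13/2 + 2*(-1)) = -339*(13/2 - 2) = -339*9/2 = -3051/2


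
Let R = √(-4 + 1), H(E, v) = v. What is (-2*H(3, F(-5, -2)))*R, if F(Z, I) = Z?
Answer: 10*I*√3 ≈ 17.32*I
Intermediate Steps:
R = I*√3 (R = √(-3) = I*√3 ≈ 1.732*I)
(-2*H(3, F(-5, -2)))*R = (-2*(-5))*(I*√3) = 10*(I*√3) = 10*I*√3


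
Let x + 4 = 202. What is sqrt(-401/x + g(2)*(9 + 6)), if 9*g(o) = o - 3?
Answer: I*sqrt(16082)/66 ≈ 1.9214*I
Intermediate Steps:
x = 198 (x = -4 + 202 = 198)
g(o) = -1/3 + o/9 (g(o) = (o - 3)/9 = (-3 + o)/9 = -1/3 + o/9)
sqrt(-401/x + g(2)*(9 + 6)) = sqrt(-401/198 + (-1/3 + (1/9)*2)*(9 + 6)) = sqrt(-401*1/198 + (-1/3 + 2/9)*15) = sqrt(-401/198 - 1/9*15) = sqrt(-401/198 - 5/3) = sqrt(-731/198) = I*sqrt(16082)/66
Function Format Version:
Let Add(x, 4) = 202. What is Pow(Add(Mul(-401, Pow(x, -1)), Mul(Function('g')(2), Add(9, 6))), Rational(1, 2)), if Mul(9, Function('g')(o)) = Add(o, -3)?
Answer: Mul(Rational(1, 66), I, Pow(16082, Rational(1, 2))) ≈ Mul(1.9214, I)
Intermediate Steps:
x = 198 (x = Add(-4, 202) = 198)
Function('g')(o) = Add(Rational(-1, 3), Mul(Rational(1, 9), o)) (Function('g')(o) = Mul(Rational(1, 9), Add(o, -3)) = Mul(Rational(1, 9), Add(-3, o)) = Add(Rational(-1, 3), Mul(Rational(1, 9), o)))
Pow(Add(Mul(-401, Pow(x, -1)), Mul(Function('g')(2), Add(9, 6))), Rational(1, 2)) = Pow(Add(Mul(-401, Pow(198, -1)), Mul(Add(Rational(-1, 3), Mul(Rational(1, 9), 2)), Add(9, 6))), Rational(1, 2)) = Pow(Add(Mul(-401, Rational(1, 198)), Mul(Add(Rational(-1, 3), Rational(2, 9)), 15)), Rational(1, 2)) = Pow(Add(Rational(-401, 198), Mul(Rational(-1, 9), 15)), Rational(1, 2)) = Pow(Add(Rational(-401, 198), Rational(-5, 3)), Rational(1, 2)) = Pow(Rational(-731, 198), Rational(1, 2)) = Mul(Rational(1, 66), I, Pow(16082, Rational(1, 2)))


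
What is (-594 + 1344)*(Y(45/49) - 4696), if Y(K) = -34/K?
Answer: -10649300/3 ≈ -3.5498e+6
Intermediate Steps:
(-594 + 1344)*(Y(45/49) - 4696) = (-594 + 1344)*(-34/(45/49) - 4696) = 750*(-34/(45*(1/49)) - 4696) = 750*(-34/45/49 - 4696) = 750*(-34*49/45 - 4696) = 750*(-1666/45 - 4696) = 750*(-212986/45) = -10649300/3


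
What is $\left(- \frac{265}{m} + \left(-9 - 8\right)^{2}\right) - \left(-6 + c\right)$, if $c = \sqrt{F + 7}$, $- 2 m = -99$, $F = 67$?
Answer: $\frac{28675}{99} - \sqrt{74} \approx 281.04$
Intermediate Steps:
$m = \frac{99}{2}$ ($m = \left(- \frac{1}{2}\right) \left(-99\right) = \frac{99}{2} \approx 49.5$)
$c = \sqrt{74}$ ($c = \sqrt{67 + 7} = \sqrt{74} \approx 8.6023$)
$\left(- \frac{265}{m} + \left(-9 - 8\right)^{2}\right) - \left(-6 + c\right) = \left(- \frac{265}{\frac{99}{2}} + \left(-9 - 8\right)^{2}\right) + \left(6 - \sqrt{74}\right) = \left(\left(-265\right) \frac{2}{99} + \left(-17\right)^{2}\right) + \left(6 - \sqrt{74}\right) = \left(- \frac{530}{99} + 289\right) + \left(6 - \sqrt{74}\right) = \frac{28081}{99} + \left(6 - \sqrt{74}\right) = \frac{28675}{99} - \sqrt{74}$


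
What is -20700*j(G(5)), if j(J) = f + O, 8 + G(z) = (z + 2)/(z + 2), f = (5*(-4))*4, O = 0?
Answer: 1656000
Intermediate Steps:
f = -80 (f = -20*4 = -80)
G(z) = -7 (G(z) = -8 + (z + 2)/(z + 2) = -8 + (2 + z)/(2 + z) = -8 + 1 = -7)
j(J) = -80 (j(J) = -80 + 0 = -80)
-20700*j(G(5)) = -20700*(-80) = 1656000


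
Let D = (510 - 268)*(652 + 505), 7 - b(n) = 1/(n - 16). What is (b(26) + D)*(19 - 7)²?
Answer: 201600648/5 ≈ 4.0320e+7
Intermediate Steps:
b(n) = 7 - 1/(-16 + n) (b(n) = 7 - 1/(n - 16) = 7 - 1/(-16 + n))
D = 279994 (D = 242*1157 = 279994)
(b(26) + D)*(19 - 7)² = ((-113 + 7*26)/(-16 + 26) + 279994)*(19 - 7)² = ((-113 + 182)/10 + 279994)*12² = ((⅒)*69 + 279994)*144 = (69/10 + 279994)*144 = (2800009/10)*144 = 201600648/5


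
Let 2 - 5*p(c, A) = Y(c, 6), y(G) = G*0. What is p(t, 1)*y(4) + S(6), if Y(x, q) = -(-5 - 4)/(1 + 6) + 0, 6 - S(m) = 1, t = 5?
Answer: 5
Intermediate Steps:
S(m) = 5 (S(m) = 6 - 1*1 = 6 - 1 = 5)
y(G) = 0
Y(x, q) = 9/7 (Y(x, q) = -(-9)/7 + 0 = -1*(-9/7) + 0 = 9/7 + 0 = 9/7)
p(c, A) = 1/7 (p(c, A) = 2/5 - 1/5*9/7 = 2/5 - 9/35 = 1/7)
p(t, 1)*y(4) + S(6) = (1/7)*0 + 5 = 0 + 5 = 5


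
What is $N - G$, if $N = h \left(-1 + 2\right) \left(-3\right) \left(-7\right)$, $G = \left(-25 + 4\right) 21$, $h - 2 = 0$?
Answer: $483$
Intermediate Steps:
$h = 2$ ($h = 2 + 0 = 2$)
$G = -441$ ($G = \left(-21\right) 21 = -441$)
$N = 42$ ($N = 2 \left(-1 + 2\right) \left(-3\right) \left(-7\right) = 2 \cdot 1 \left(-3\right) \left(-7\right) = 2 \left(-3\right) \left(-7\right) = \left(-6\right) \left(-7\right) = 42$)
$N - G = 42 - -441 = 42 + 441 = 483$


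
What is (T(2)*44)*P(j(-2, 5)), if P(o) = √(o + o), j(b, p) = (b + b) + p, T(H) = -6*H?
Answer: -528*√2 ≈ -746.71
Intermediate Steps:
j(b, p) = p + 2*b (j(b, p) = 2*b + p = p + 2*b)
P(o) = √2*√o (P(o) = √(2*o) = √2*√o)
(T(2)*44)*P(j(-2, 5)) = (-6*2*44)*(√2*√(5 + 2*(-2))) = (-12*44)*(√2*√(5 - 4)) = -528*√2*√1 = -528*√2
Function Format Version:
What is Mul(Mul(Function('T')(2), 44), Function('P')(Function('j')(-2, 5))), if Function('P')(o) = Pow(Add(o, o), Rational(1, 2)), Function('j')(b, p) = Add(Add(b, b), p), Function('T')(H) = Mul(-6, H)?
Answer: Mul(-528, Pow(2, Rational(1, 2))) ≈ -746.71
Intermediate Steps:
Function('j')(b, p) = Add(p, Mul(2, b)) (Function('j')(b, p) = Add(Mul(2, b), p) = Add(p, Mul(2, b)))
Function('P')(o) = Mul(Pow(2, Rational(1, 2)), Pow(o, Rational(1, 2))) (Function('P')(o) = Pow(Mul(2, o), Rational(1, 2)) = Mul(Pow(2, Rational(1, 2)), Pow(o, Rational(1, 2))))
Mul(Mul(Function('T')(2), 44), Function('P')(Function('j')(-2, 5))) = Mul(Mul(Mul(-6, 2), 44), Mul(Pow(2, Rational(1, 2)), Pow(Add(5, Mul(2, -2)), Rational(1, 2)))) = Mul(Mul(-12, 44), Mul(Pow(2, Rational(1, 2)), Pow(Add(5, -4), Rational(1, 2)))) = Mul(-528, Mul(Pow(2, Rational(1, 2)), Pow(1, Rational(1, 2)))) = Mul(-528, Mul(Pow(2, Rational(1, 2)), 1)) = Mul(-528, Pow(2, Rational(1, 2)))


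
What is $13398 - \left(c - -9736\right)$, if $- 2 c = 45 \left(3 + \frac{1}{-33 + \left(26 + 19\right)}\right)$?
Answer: $\frac{29851}{8} \approx 3731.4$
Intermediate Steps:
$c = - \frac{555}{8}$ ($c = - \frac{45 \left(3 + \frac{1}{-33 + \left(26 + 19\right)}\right)}{2} = - \frac{45 \left(3 + \frac{1}{-33 + 45}\right)}{2} = - \frac{45 \left(3 + \frac{1}{12}\right)}{2} = - \frac{45 \cdot \frac{37}{12}}{2} = \left(- \frac{1}{2}\right) \frac{555}{4} = - \frac{555}{8} \approx -69.375$)
$13398 - \left(c - -9736\right) = 13398 - \left(- \frac{555}{8} - -9736\right) = 13398 - \left(- \frac{555}{8} + 9736\right) = 13398 - \frac{77333}{8} = \frac{29851}{8}$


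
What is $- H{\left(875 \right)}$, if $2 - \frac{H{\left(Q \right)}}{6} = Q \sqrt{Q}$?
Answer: $-12 + 26250 \sqrt{35} \approx 1.5529 \cdot 10^{5}$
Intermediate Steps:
$H{\left(Q \right)} = 12 - 6 Q^{\frac{3}{2}}$ ($H{\left(Q \right)} = 12 - 6 Q \sqrt{Q} = 12 - 6 Q^{\frac{3}{2}}$)
$- H{\left(875 \right)} = - (12 - 6 \cdot 875^{\frac{3}{2}}) = - (12 - 6 \cdot 4375 \sqrt{35}) = - (12 - 26250 \sqrt{35}) = -12 + 26250 \sqrt{35}$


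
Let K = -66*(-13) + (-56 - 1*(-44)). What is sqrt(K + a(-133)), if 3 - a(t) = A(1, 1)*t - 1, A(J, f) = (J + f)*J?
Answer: 6*sqrt(31) ≈ 33.407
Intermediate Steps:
A(J, f) = J*(J + f)
K = 846 (K = 858 + (-56 + 44) = 858 - 12 = 846)
a(t) = 4 - 2*t (a(t) = 3 - ((1*(1 + 1))*t - 1) = 3 - ((1*2)*t - 1) = 3 - (2*t - 1) = 3 - (-1 + 2*t) = 3 + (1 - 2*t) = 4 - 2*t)
sqrt(K + a(-133)) = sqrt(846 + (4 - 2*(-133))) = sqrt(846 + (4 + 266)) = sqrt(846 + 270) = sqrt(1116) = 6*sqrt(31)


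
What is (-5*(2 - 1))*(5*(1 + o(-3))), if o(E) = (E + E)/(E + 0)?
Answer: -75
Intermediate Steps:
o(E) = 2 (o(E) = (2*E)/E = 2)
(-5*(2 - 1))*(5*(1 + o(-3))) = (-5*(2 - 1))*(5*(1 + 2)) = (-5*1)*(5*3) = -5*15 = -75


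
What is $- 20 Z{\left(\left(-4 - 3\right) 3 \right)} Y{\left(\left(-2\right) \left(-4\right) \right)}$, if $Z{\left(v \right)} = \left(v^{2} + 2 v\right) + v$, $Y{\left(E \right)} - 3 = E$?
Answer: $-83160$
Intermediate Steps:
$Y{\left(E \right)} = 3 + E$
$Z{\left(v \right)} = v^{2} + 3 v$
$- 20 Z{\left(\left(-4 - 3\right) 3 \right)} Y{\left(\left(-2\right) \left(-4\right) \right)} = - 20 \left(-4 - 3\right) 3 \left(3 + \left(-4 - 3\right) 3\right) \left(3 - -8\right) = - 20 \left(-7\right) 3 \left(3 - 21\right) \left(3 + 8\right) = - 20 \left(- 21 \left(3 - 21\right)\right) 11 = - 20 \left(\left(-21\right) \left(-18\right)\right) 11 = \left(-20\right) 378 \cdot 11 = \left(-7560\right) 11 = -83160$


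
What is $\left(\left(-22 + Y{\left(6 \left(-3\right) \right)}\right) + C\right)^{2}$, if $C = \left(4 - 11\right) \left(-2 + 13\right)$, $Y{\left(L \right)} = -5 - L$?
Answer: $7396$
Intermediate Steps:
$C = -77$ ($C = \left(-7\right) 11 = -77$)
$\left(\left(-22 + Y{\left(6 \left(-3\right) \right)}\right) + C\right)^{2} = \left(\left(-22 - \left(5 + 6 \left(-3\right)\right)\right) - 77\right)^{2} = \left(\left(-22 - -13\right) - 77\right)^{2} = \left(\left(-22 + \left(-5 + 18\right)\right) - 77\right)^{2} = \left(\left(-22 + 13\right) - 77\right)^{2} = \left(-9 - 77\right)^{2} = \left(-86\right)^{2} = 7396$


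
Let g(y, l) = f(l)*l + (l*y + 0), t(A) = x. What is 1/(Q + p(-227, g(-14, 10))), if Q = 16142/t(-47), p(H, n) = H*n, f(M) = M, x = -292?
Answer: 146/1317609 ≈ 0.00011081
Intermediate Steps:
t(A) = -292
g(y, l) = l**2 + l*y (g(y, l) = l*l + (l*y + 0) = l**2 + l*y)
Q = -8071/146 (Q = 16142/(-292) = 16142*(-1/292) = -8071/146 ≈ -55.281)
1/(Q + p(-227, g(-14, 10))) = 1/(-8071/146 - 2270*(10 - 14)) = 1/(-8071/146 - 2270*(-4)) = 1/(-8071/146 - 227*(-40)) = 1/(-8071/146 + 9080) = 1/(1317609/146) = 146/1317609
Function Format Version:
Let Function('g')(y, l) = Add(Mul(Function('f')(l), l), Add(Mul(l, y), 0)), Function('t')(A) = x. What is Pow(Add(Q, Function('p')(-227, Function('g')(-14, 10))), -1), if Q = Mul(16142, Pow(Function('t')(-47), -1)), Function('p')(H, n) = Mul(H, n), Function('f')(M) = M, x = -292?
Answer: Rational(146, 1317609) ≈ 0.00011081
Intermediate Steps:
Function('t')(A) = -292
Function('g')(y, l) = Add(Pow(l, 2), Mul(l, y)) (Function('g')(y, l) = Add(Mul(l, l), Add(Mul(l, y), 0)) = Add(Pow(l, 2), Mul(l, y)))
Q = Rational(-8071, 146) (Q = Mul(16142, Pow(-292, -1)) = Mul(16142, Rational(-1, 292)) = Rational(-8071, 146) ≈ -55.281)
Pow(Add(Q, Function('p')(-227, Function('g')(-14, 10))), -1) = Pow(Add(Rational(-8071, 146), Mul(-227, Mul(10, Add(10, -14)))), -1) = Pow(Add(Rational(-8071, 146), Mul(-227, Mul(10, -4))), -1) = Pow(Add(Rational(-8071, 146), Mul(-227, -40)), -1) = Pow(Add(Rational(-8071, 146), 9080), -1) = Pow(Rational(1317609, 146), -1) = Rational(146, 1317609)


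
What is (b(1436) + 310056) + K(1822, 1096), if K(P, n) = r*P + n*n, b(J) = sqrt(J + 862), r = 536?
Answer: 2487864 + sqrt(2298) ≈ 2.4879e+6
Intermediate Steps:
b(J) = sqrt(862 + J)
K(P, n) = n**2 + 536*P (K(P, n) = 536*P + n*n = 536*P + n**2 = n**2 + 536*P)
(b(1436) + 310056) + K(1822, 1096) = (sqrt(862 + 1436) + 310056) + (1096**2 + 536*1822) = (sqrt(2298) + 310056) + (1201216 + 976592) = (310056 + sqrt(2298)) + 2177808 = 2487864 + sqrt(2298)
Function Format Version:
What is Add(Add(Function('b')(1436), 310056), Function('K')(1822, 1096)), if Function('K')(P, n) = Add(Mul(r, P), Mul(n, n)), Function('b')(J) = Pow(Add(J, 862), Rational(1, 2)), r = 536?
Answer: Add(2487864, Pow(2298, Rational(1, 2))) ≈ 2.4879e+6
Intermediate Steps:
Function('b')(J) = Pow(Add(862, J), Rational(1, 2))
Function('K')(P, n) = Add(Pow(n, 2), Mul(536, P)) (Function('K')(P, n) = Add(Mul(536, P), Mul(n, n)) = Add(Mul(536, P), Pow(n, 2)) = Add(Pow(n, 2), Mul(536, P)))
Add(Add(Function('b')(1436), 310056), Function('K')(1822, 1096)) = Add(Add(Pow(Add(862, 1436), Rational(1, 2)), 310056), Add(Pow(1096, 2), Mul(536, 1822))) = Add(Add(Pow(2298, Rational(1, 2)), 310056), Add(1201216, 976592)) = Add(Add(310056, Pow(2298, Rational(1, 2))), 2177808) = Add(2487864, Pow(2298, Rational(1, 2)))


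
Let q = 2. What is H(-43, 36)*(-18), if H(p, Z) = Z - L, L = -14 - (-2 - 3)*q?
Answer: -720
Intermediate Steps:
L = -4 (L = -14 - (-2 - 3)*2 = -14 - (-5)*2 = -14 - 1*(-10) = -14 + 10 = -4)
H(p, Z) = 4 + Z (H(p, Z) = Z - 1*(-4) = Z + 4 = 4 + Z)
H(-43, 36)*(-18) = (4 + 36)*(-18) = 40*(-18) = -720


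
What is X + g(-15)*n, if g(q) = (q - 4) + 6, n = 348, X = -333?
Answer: -4857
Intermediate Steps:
g(q) = 2 + q (g(q) = (-4 + q) + 6 = 2 + q)
X + g(-15)*n = -333 + (2 - 15)*348 = -333 - 13*348 = -333 - 4524 = -4857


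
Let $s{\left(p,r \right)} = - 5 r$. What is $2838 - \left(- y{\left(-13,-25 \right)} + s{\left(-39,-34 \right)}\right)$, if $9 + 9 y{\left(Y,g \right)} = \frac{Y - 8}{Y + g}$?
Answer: $\frac{304045}{114} \approx 2667.1$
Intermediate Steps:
$y{\left(Y,g \right)} = -1 + \frac{-8 + Y}{9 \left(Y + g\right)}$ ($y{\left(Y,g \right)} = -1 + \frac{\left(Y - 8\right) \frac{1}{Y + g}}{9} = -1 + \frac{\left(-8 + Y\right) \frac{1}{Y + g}}{9} = -1 + \frac{\frac{1}{Y + g} \left(-8 + Y\right)}{9} = -1 + \frac{-8 + Y}{9 \left(Y + g\right)}$)
$2838 - \left(- y{\left(-13,-25 \right)} + s{\left(-39,-34 \right)}\right) = 2838 + \left(\frac{- \frac{8}{9} - -25 - - \frac{104}{9}}{-13 - 25} - \left(-5\right) \left(-34\right)\right) = 2838 - \left(170 - \frac{- \frac{8}{9} + 25 + \frac{104}{9}}{-38}\right) = 2838 - \frac{19487}{114} = \frac{304045}{114}$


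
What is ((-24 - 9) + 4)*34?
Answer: -986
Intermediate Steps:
((-24 - 9) + 4)*34 = (-33 + 4)*34 = -29*34 = -986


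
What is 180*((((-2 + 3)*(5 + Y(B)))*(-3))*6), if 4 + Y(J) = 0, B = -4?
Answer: -3240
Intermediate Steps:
Y(J) = -4 (Y(J) = -4 + 0 = -4)
180*((((-2 + 3)*(5 + Y(B)))*(-3))*6) = 180*((((-2 + 3)*(5 - 4))*(-3))*6) = 180*(((1*1)*(-3))*6) = 180*((1*(-3))*6) = 180*(-3*6) = 180*(-18) = -3240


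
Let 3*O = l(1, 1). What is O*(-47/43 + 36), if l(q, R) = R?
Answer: 1501/129 ≈ 11.636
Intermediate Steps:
O = ⅓ (O = (⅓)*1 = ⅓ ≈ 0.33333)
O*(-47/43 + 36) = (-47/43 + 36)/3 = (⅓)*(1501/43) = 1501/129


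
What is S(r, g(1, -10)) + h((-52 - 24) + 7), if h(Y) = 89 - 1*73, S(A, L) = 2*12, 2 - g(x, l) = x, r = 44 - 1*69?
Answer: 40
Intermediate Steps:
r = -25 (r = 44 - 69 = -25)
g(x, l) = 2 - x
S(A, L) = 24
h(Y) = 16 (h(Y) = 89 - 73 = 16)
S(r, g(1, -10)) + h((-52 - 24) + 7) = 24 + 16 = 40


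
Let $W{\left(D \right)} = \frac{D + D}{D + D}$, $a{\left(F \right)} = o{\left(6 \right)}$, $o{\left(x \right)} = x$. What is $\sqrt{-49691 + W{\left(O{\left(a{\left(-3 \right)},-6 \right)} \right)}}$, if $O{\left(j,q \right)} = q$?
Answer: $i \sqrt{49690} \approx 222.91 i$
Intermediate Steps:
$a{\left(F \right)} = 6$
$W{\left(D \right)} = 1$ ($W{\left(D \right)} = \frac{2 D}{2 D} = 2 D \frac{1}{2 D} = 1$)
$\sqrt{-49691 + W{\left(O{\left(a{\left(-3 \right)},-6 \right)} \right)}} = \sqrt{-49691 + 1} = \sqrt{-49690} = i \sqrt{49690}$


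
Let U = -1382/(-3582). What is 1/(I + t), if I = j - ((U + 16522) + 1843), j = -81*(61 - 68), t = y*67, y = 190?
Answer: -1791/9077479 ≈ -0.00019730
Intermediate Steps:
U = 691/1791 (U = -1382*(-1/3582) = 691/1791 ≈ 0.38582)
t = 12730 (t = 190*67 = 12730)
j = 567 (j = -81*(-7) = 567)
I = -31876909/1791 (I = 567 - ((691/1791 + 16522) + 1843) = 567 - (29591593/1791 + 1843) = 567 - 1*32892406/1791 = 567 - 32892406/1791 = -31876909/1791 ≈ -17798.)
1/(I + t) = 1/(-31876909/1791 + 12730) = 1/(-9077479/1791) = -1791/9077479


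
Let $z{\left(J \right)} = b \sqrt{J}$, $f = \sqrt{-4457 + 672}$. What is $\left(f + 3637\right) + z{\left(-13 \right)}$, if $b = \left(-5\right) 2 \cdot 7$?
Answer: $3637 + i \sqrt{3785} - 70 i \sqrt{13} \approx 3637.0 - 190.87 i$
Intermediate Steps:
$f = i \sqrt{3785}$ ($f = \sqrt{-3785} = i \sqrt{3785} \approx 61.522 i$)
$b = -70$ ($b = \left(-10\right) 7 = -70$)
$z{\left(J \right)} = - 70 \sqrt{J}$
$\left(f + 3637\right) + z{\left(-13 \right)} = \left(i \sqrt{3785} + 3637\right) - 70 \sqrt{-13} = \left(3637 + i \sqrt{3785}\right) - 70 i \sqrt{13} = 3637 + i \sqrt{3785} - 70 i \sqrt{13}$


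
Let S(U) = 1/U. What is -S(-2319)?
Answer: 1/2319 ≈ 0.00043122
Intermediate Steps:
-S(-2319) = -1/(-2319) = -1*(-1/2319) = 1/2319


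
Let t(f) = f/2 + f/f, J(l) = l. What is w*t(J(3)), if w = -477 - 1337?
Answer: -4535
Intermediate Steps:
w = -1814
t(f) = 1 + f/2 (t(f) = f*(1/2) + 1 = f/2 + 1 = 1 + f/2)
w*t(J(3)) = -1814*(1 + (1/2)*3) = -1814*(1 + 3/2) = -1814*5/2 = -4535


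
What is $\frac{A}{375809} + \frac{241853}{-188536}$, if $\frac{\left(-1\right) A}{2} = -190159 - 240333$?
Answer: $\frac{71435945347}{70853525624} \approx 1.0082$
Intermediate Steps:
$A = 860984$ ($A = - 2 \left(-190159 - 240333\right) = \left(-2\right) \left(-430492\right) = 860984$)
$\frac{A}{375809} + \frac{241853}{-188536} = \frac{860984}{375809} + \frac{241853}{-188536} = 860984 \cdot \frac{1}{375809} + 241853 \left(- \frac{1}{188536}\right) = \frac{860984}{375809} - \frac{241853}{188536} = \frac{71435945347}{70853525624}$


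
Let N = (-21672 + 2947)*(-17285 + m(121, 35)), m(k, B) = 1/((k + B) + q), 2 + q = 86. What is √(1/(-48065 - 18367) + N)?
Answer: √22318540276697922/8304 ≈ 17991.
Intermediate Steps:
q = 84 (q = -2 + 86 = 84)
m(k, B) = 1/(84 + B + k) (m(k, B) = 1/((k + B) + 84) = 1/((B + k) + 84) = 1/(84 + B + k))
N = 15535754255/48 (N = (-21672 + 2947)*(-17285 + 1/(84 + 35 + 121)) = -18725*(-17285 + 1/240) = -18725*(-4148399/240) = 15535754255/48 ≈ 3.2366e+8)
√(1/(-48065 - 18367) + N) = √(1/(-48065 - 18367) + 15535754255/48) = √(1/(-66432) + 15535754255/48) = √(-1/66432 + 15535754255/48) = √(21501483888919/66432) = √22318540276697922/8304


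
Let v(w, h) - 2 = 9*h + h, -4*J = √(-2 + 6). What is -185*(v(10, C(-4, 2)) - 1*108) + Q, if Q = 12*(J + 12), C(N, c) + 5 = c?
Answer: 25298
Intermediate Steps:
J = -½ (J = -√(-2 + 6)/4 = -√4/4 = -¼*2 = -½ ≈ -0.50000)
C(N, c) = -5 + c
Q = 138 (Q = 12*(-½ + 12) = 12*(23/2) = 138)
v(w, h) = 2 + 10*h (v(w, h) = 2 + (9*h + h) = 2 + 10*h)
-185*(v(10, C(-4, 2)) - 1*108) + Q = -185*((2 + 10*(-5 + 2)) - 1*108) + 138 = -185*((2 + 10*(-3)) - 108) + 138 = -185*((2 - 30) - 108) + 138 = -185*(-28 - 108) + 138 = -185*(-136) + 138 = 25160 + 138 = 25298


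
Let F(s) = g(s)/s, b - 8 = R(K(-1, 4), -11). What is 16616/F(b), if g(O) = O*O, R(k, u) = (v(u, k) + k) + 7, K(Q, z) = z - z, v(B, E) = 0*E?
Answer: 16616/15 ≈ 1107.7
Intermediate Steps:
v(B, E) = 0
K(Q, z) = 0
R(k, u) = 7 + k (R(k, u) = (0 + k) + 7 = k + 7 = 7 + k)
b = 15 (b = 8 + (7 + 0) = 8 + 7 = 15)
g(O) = O²
F(s) = s (F(s) = s²/s = s)
16616/F(b) = 16616/15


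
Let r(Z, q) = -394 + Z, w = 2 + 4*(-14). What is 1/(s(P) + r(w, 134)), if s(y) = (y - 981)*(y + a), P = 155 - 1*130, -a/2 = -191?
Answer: -1/389540 ≈ -2.5671e-6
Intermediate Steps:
a = 382 (a = -2*(-191) = 382)
w = -54 (w = 2 - 56 = -54)
P = 25 (P = 155 - 130 = 25)
s(y) = (-981 + y)*(382 + y) (s(y) = (y - 981)*(y + 382) = (-981 + y)*(382 + y))
1/(s(P) + r(w, 134)) = 1/((-374742 + 25**2 - 599*25) + (-394 - 54)) = 1/((-374742 + 625 - 14975) - 448) = 1/(-389092 - 448) = 1/(-389540) = -1/389540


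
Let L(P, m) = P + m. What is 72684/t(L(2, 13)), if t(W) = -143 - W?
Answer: -36342/79 ≈ -460.03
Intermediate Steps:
72684/t(L(2, 13)) = 72684/(-143 - (2 + 13)) = 72684/(-143 - 1*15) = 72684/(-143 - 15) = 72684/(-158) = 72684*(-1/158) = -36342/79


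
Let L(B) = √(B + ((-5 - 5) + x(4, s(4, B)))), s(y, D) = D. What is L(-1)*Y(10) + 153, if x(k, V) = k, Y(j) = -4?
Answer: 153 - 4*I*√7 ≈ 153.0 - 10.583*I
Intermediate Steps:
L(B) = √(-6 + B) (L(B) = √(B + ((-5 - 5) + 4)) = √(B + (-10 + 4)) = √(B - 6) = √(-6 + B))
L(-1)*Y(10) + 153 = √(-6 - 1)*(-4) + 153 = √(-7)*(-4) + 153 = (I*√7)*(-4) + 153 = -4*I*√7 + 153 = 153 - 4*I*√7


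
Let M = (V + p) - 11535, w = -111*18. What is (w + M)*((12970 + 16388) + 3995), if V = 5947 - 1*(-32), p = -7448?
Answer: -500361706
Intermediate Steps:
w = -1998
V = 5979 (V = 5947 + 32 = 5979)
M = -13004 (M = (5979 - 7448) - 11535 = -1469 - 11535 = -13004)
(w + M)*((12970 + 16388) + 3995) = (-1998 - 13004)*((12970 + 16388) + 3995) = -15002*(29358 + 3995) = -15002*33353 = -500361706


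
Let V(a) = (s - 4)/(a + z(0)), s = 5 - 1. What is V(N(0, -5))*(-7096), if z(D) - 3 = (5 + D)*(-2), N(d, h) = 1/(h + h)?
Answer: 0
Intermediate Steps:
N(d, h) = 1/(2*h)
z(D) = -7 - 2*D (z(D) = 3 + (5 + D)*(-2) = 3 + (-10 - 2*D) = -7 - 2*D)
s = 4
V(a) = 0 (V(a) = (4 - 4)/(a + (-7 - 2*0)) = 0/(a + (-7 + 0)) = 0/(a - 7) = 0/(-7 + a) = 0)
V(N(0, -5))*(-7096) = 0*(-7096) = 0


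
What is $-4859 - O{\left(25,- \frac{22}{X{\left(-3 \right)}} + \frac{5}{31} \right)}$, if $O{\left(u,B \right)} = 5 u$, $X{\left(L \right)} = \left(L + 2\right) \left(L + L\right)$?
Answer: $-4984$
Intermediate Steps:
$X{\left(L \right)} = 2 L \left(2 + L\right)$ ($X{\left(L \right)} = \left(2 + L\right) 2 L = 2 L \left(2 + L\right)$)
$-4859 - O{\left(25,- \frac{22}{X{\left(-3 \right)}} + \frac{5}{31} \right)} = -4859 - 5 \cdot 25 = -4859 - 125 = -4984$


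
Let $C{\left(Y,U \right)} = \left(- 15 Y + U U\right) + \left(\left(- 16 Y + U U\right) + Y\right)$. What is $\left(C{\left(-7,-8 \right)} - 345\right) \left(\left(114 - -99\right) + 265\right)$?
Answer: $-3346$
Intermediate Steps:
$C{\left(Y,U \right)} = - 30 Y + 2 U^{2}$ ($C{\left(Y,U \right)} = \left(- 15 Y + U^{2}\right) + \left(\left(- 16 Y + U^{2}\right) + Y\right) = \left(U^{2} - 15 Y\right) + \left(\left(U^{2} - 16 Y\right) + Y\right) = \left(U^{2} - 15 Y\right) + \left(U^{2} - 15 Y\right) = - 30 Y + 2 U^{2}$)
$\left(C{\left(-7,-8 \right)} - 345\right) \left(\left(114 - -99\right) + 265\right) = \left(\left(\left(-30\right) \left(-7\right) + 2 \left(-8\right)^{2}\right) - 345\right) \left(\left(114 - -99\right) + 265\right) = \left(\left(210 + 2 \cdot 64\right) - 345\right) \left(\left(114 + 99\right) + 265\right) = \left(\left(210 + 128\right) - 345\right) \left(213 + 265\right) = \left(338 - 345\right) 478 = \left(-7\right) 478 = -3346$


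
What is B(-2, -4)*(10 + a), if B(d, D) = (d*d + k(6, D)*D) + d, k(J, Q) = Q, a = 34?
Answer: 792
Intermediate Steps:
B(d, D) = d + D² + d² (B(d, D) = (d*d + D*D) + d = (d² + D²) + d = (D² + d²) + d = d + D² + d²)
B(-2, -4)*(10 + a) = (-2 + (-4)² + (-2)²)*(10 + 34) = (-2 + 16 + 4)*44 = 18*44 = 792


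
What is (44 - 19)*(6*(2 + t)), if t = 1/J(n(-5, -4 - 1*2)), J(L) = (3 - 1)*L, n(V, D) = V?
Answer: 285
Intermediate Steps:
J(L) = 2*L
t = -1/10 (t = 1/(2*(-5)) = 1/(-10) = -1/10 ≈ -0.10000)
(44 - 19)*(6*(2 + t)) = (44 - 19)*(6*(2 - 1/10)) = 25*(6*(19/10)) = 25*(57/5) = 285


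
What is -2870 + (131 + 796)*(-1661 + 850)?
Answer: -754667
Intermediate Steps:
-2870 + (131 + 796)*(-1661 + 850) = -2870 + 927*(-811) = -2870 - 751797 = -754667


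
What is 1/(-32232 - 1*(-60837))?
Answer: 1/28605 ≈ 3.4959e-5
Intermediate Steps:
1/(-32232 - 1*(-60837)) = 1/(-32232 + 60837) = 1/28605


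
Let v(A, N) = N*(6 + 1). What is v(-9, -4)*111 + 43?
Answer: -3065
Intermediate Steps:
v(A, N) = 7*N (v(A, N) = N*7 = 7*N)
v(-9, -4)*111 + 43 = (7*(-4))*111 + 43 = -28*111 + 43 = -3108 + 43 = -3065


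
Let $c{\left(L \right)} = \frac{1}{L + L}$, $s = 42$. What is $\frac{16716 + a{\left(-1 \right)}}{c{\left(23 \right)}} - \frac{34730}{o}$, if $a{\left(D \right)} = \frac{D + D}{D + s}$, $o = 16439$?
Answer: $\frac{518259158746}{673999} \approx 7.6893 \cdot 10^{5}$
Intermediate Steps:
$c{\left(L \right)} = \frac{1}{2 L}$
$a{\left(D \right)} = \frac{2 D}{42 + D}$ ($a{\left(D \right)} = \frac{D + D}{D + 42} = \frac{2 D}{42 + D}$)
$\frac{16716 + a{\left(-1 \right)}}{c{\left(23 \right)}} - \frac{34730}{o} = \frac{16716 + 2 \left(-1\right) \frac{1}{42 - 1}}{\frac{1}{2} \cdot \frac{1}{23}} - \frac{34730}{16439} = \frac{16716 + 2 \left(-1\right) \frac{1}{41}}{\frac{1}{2} \cdot \frac{1}{23}} - \frac{34730}{16439} = \left(16716 + 2 \left(-1\right) \frac{1}{41}\right) \frac{1}{\frac{1}{46}} - \frac{34730}{16439} = \left(16716 - \frac{2}{41}\right) 46 - \frac{34730}{16439} = \frac{685354}{41} \cdot 46 - \frac{34730}{16439} = \frac{31526284}{41} - \frac{34730}{16439} = \frac{518259158746}{673999}$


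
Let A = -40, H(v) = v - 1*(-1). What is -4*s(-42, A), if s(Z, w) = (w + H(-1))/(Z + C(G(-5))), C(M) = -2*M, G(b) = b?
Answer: -5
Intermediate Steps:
H(v) = 1 + v (H(v) = v + 1 = 1 + v)
s(Z, w) = w/(10 + Z) (s(Z, w) = (w + (1 - 1))/(Z - 2*(-5)) = (w + 0)/(Z + 10) = w/(10 + Z))
-4*s(-42, A) = -(-160)/(10 - 42) = -(-160)/(-32) = -(-160)*(-1)/32 = -4*5/4 = -5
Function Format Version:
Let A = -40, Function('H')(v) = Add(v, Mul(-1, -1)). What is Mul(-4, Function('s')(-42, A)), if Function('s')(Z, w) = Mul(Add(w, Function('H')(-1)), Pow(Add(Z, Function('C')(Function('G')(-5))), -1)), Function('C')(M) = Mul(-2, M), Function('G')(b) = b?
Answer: -5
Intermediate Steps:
Function('H')(v) = Add(1, v) (Function('H')(v) = Add(v, 1) = Add(1, v))
Function('s')(Z, w) = Mul(w, Pow(Add(10, Z), -1)) (Function('s')(Z, w) = Mul(Add(w, Add(1, -1)), Pow(Add(Z, Mul(-2, -5)), -1)) = Mul(Add(w, 0), Pow(Add(Z, 10), -1)) = Mul(w, Pow(Add(10, Z), -1)))
Mul(-4, Function('s')(-42, A)) = Mul(-4, Mul(-40, Pow(Add(10, -42), -1))) = Mul(-4, Mul(-40, Pow(-32, -1))) = Mul(-4, Mul(-40, Rational(-1, 32))) = Mul(-4, Rational(5, 4)) = -5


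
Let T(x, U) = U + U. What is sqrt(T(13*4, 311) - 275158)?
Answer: 6*I*sqrt(7626) ≈ 523.96*I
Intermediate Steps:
T(x, U) = 2*U
sqrt(T(13*4, 311) - 275158) = sqrt(2*311 - 275158) = sqrt(622 - 275158) = sqrt(-274536) = 6*I*sqrt(7626)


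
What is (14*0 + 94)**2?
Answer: 8836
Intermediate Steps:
(14*0 + 94)**2 = (0 + 94)**2 = 94**2 = 8836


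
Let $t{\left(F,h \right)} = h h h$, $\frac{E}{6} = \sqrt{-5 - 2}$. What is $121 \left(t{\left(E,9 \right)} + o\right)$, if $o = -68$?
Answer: $79981$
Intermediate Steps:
$E = 6 i \sqrt{7}$ ($E = 6 \sqrt{-5 - 2} = 6 \sqrt{-7} = 6 i \sqrt{7} \approx 15.875 i$)
$t{\left(F,h \right)} = h^{3}$ ($t{\left(F,h \right)} = h^{2} h = h^{3}$)
$121 \left(t{\left(E,9 \right)} + o\right) = 121 \left(9^{3} - 68\right) = 121 \left(729 - 68\right) = 121 \cdot 661 = 79981$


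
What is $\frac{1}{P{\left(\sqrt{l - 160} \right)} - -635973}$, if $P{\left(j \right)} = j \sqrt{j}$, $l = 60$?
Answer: $\frac{1}{635973 + 10 \sqrt{10} i^{\frac{3}{2}}} \approx 1.5724 \cdot 10^{-6} - 5.5 \cdot 10^{-11} i$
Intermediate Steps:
$P{\left(j \right)} = j^{\frac{3}{2}}$
$\frac{1}{P{\left(\sqrt{l - 160} \right)} - -635973} = \frac{1}{\left(\sqrt{60 - 160}\right)^{\frac{3}{2}} - -635973} = \frac{1}{\left(\sqrt{-100}\right)^{\frac{3}{2}} + 635973} = \frac{1}{\left(10 i\right)^{\frac{3}{2}} + 635973} = \frac{1}{10 \sqrt{10} i^{\frac{3}{2}} + 635973} = \frac{1}{635973 + 10 \sqrt{10} i^{\frac{3}{2}}}$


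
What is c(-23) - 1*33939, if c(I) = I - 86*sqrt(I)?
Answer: -33962 - 86*I*sqrt(23) ≈ -33962.0 - 412.44*I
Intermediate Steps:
c(-23) - 1*33939 = (-23 - 86*I*sqrt(23)) - 1*33939 = (-23 - 86*I*sqrt(23)) - 33939 = -33962 - 86*I*sqrt(23)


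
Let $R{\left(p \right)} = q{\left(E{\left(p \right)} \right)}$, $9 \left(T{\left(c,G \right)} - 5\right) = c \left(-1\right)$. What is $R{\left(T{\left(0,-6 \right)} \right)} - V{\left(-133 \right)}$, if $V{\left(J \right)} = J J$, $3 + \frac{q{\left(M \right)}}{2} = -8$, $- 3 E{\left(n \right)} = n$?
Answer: $-17711$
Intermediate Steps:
$E{\left(n \right)} = - \frac{n}{3}$
$T{\left(c,G \right)} = 5 - \frac{c}{9}$ ($T{\left(c,G \right)} = 5 + \frac{c \left(-1\right)}{9} = 5 + \frac{\left(-1\right) c}{9} = 5 - \frac{c}{9}$)
$q{\left(M \right)} = -22$ ($q{\left(M \right)} = -6 + 2 \left(-8\right) = -6 - 16 = -22$)
$R{\left(p \right)} = -22$
$V{\left(J \right)} = J^{2}$
$R{\left(T{\left(0,-6 \right)} \right)} - V{\left(-133 \right)} = -22 - \left(-133\right)^{2} = -22 - 17689 = -17711$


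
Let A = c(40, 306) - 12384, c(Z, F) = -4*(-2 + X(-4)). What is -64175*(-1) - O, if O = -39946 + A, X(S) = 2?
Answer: 116505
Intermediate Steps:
c(Z, F) = 0 (c(Z, F) = -4*(-2 + 2) = -4*0 = 0)
A = -12384 (A = 0 - 12384 = -12384)
O = -52330 (O = -39946 - 12384 = -52330)
-64175*(-1) - O = -64175*(-1) - 1*(-52330) = 64175 + 52330 = 116505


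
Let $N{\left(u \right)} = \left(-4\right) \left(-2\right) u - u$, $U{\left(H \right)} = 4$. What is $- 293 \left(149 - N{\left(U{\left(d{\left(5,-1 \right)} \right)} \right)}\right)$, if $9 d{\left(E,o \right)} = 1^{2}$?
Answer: $-35453$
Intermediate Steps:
$d{\left(E,o \right)} = \frac{1}{9}$ ($d{\left(E,o \right)} = \frac{1^{2}}{9} = \frac{1}{9} \cdot 1 = \frac{1}{9}$)
$N{\left(u \right)} = 7 u$ ($N{\left(u \right)} = 8 u - u = 7 u$)
$- 293 \left(149 - N{\left(U{\left(d{\left(5,-1 \right)} \right)} \right)}\right) = - 293 \left(149 - 7 \cdot 4\right) = - 293 \left(149 - 28\right) = \left(-293\right) 121 = -35453$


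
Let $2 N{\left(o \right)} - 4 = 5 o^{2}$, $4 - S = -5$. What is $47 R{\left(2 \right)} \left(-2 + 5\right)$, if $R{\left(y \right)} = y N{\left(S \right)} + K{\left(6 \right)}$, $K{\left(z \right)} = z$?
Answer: $58515$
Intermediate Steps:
$S = 9$ ($S = 4 - -5 = 4 + 5 = 9$)
$N{\left(o \right)} = 2 + \frac{5 o^{2}}{2}$
$R{\left(y \right)} = 6 + \frac{409 y}{2}$ ($R{\left(y \right)} = y \left(2 + \frac{5 \cdot 9^{2}}{2}\right) + 6 = y \left(2 + \frac{5}{2} \cdot 81\right) + 6 = y \left(2 + \frac{405}{2}\right) + 6 = y \frac{409}{2} + 6 = \frac{409 y}{2} + 6 = 6 + \frac{409 y}{2}$)
$47 R{\left(2 \right)} \left(-2 + 5\right) = 47 \left(6 + \frac{409}{2} \cdot 2\right) \left(-2 + 5\right) = 47 \left(6 + 409\right) 3 = 47 \cdot 415 \cdot 3 = 19505 \cdot 3 = 58515$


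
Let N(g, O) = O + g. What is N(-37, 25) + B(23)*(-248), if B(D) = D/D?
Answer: -260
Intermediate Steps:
B(D) = 1
N(-37, 25) + B(23)*(-248) = (25 - 37) + 1*(-248) = -12 - 248 = -260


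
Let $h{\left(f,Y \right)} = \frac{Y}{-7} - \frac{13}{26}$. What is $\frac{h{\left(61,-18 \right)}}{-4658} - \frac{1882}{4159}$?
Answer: $- \frac{122849595}{271216708} \approx -0.45296$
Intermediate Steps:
$h{\left(f,Y \right)} = - \frac{1}{2} - \frac{Y}{7}$ ($h{\left(f,Y \right)} = Y \left(- \frac{1}{7}\right) - \frac{1}{2} = - \frac{Y}{7} - \frac{1}{2} = - \frac{1}{2} - \frac{Y}{7}$)
$\frac{h{\left(61,-18 \right)}}{-4658} - \frac{1882}{4159} = \frac{- \frac{1}{2} - - \frac{18}{7}}{-4658} - \frac{1882}{4159} = \left(- \frac{1}{2} + \frac{18}{7}\right) \left(- \frac{1}{4658}\right) - \frac{1882}{4159} = \frac{29}{14} \left(- \frac{1}{4658}\right) - \frac{1882}{4159} = - \frac{29}{65212} - \frac{1882}{4159} = - \frac{122849595}{271216708}$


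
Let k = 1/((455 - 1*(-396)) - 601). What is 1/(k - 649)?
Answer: -250/162249 ≈ -0.0015408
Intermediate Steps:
k = 1/250 (k = 1/((455 + 396) - 601) = 1/(851 - 601) = 1/250 ≈ 0.0040000)
1/(k - 649) = 1/(1/250 - 649) = 1/(-162249/250) = -250/162249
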